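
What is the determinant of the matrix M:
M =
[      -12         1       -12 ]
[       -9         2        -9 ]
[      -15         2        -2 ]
det(M) = -195

Expand along row 0 (cofactor expansion): det(M) = a*(e*i - f*h) - b*(d*i - f*g) + c*(d*h - e*g), where the 3×3 is [[a, b, c], [d, e, f], [g, h, i]].
Minor M_00 = (2)*(-2) - (-9)*(2) = -4 + 18 = 14.
Minor M_01 = (-9)*(-2) - (-9)*(-15) = 18 - 135 = -117.
Minor M_02 = (-9)*(2) - (2)*(-15) = -18 + 30 = 12.
det(M) = (-12)*(14) - (1)*(-117) + (-12)*(12) = -168 + 117 - 144 = -195.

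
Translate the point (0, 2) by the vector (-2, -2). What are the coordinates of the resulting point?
(-2, 0)

Translation by (-2, -2):
x' = 0 + -2 = -2
y' = 2 + -2 = 0
Homogeneous matrix: [[1, 0, -2], [0, 1, -2], [0, 0, 1]]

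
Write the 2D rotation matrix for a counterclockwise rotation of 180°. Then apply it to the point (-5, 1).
R = [[-1, 0], [0, -1]]; R·(-5, 1) = (5, -1)

Rotation matrix formula: R(θ) = [[cos θ, -sin θ], [sin θ, cos θ]]
For θ = 180°:
cos(180°) = -1
sin(180°) = 0
R = [[-1, 0], [0, -1]]
Apply to (-5, 1): [-1·-5 + (0)·1, 0·-5 + -1·1] = (5, -1)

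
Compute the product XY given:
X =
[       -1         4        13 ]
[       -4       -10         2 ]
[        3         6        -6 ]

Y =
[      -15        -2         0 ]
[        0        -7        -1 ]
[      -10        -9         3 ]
XY =
[     -115      -143        35 ]
[       40        60        16 ]
[       15         6       -24 ]

Matrix multiplication: (XY)[i][j] = sum over k of X[i][k] * Y[k][j].
  (XY)[0][0] = (-1)*(-15) + (4)*(0) + (13)*(-10) = -115
  (XY)[0][1] = (-1)*(-2) + (4)*(-7) + (13)*(-9) = -143
  (XY)[0][2] = (-1)*(0) + (4)*(-1) + (13)*(3) = 35
  (XY)[1][0] = (-4)*(-15) + (-10)*(0) + (2)*(-10) = 40
  (XY)[1][1] = (-4)*(-2) + (-10)*(-7) + (2)*(-9) = 60
  (XY)[1][2] = (-4)*(0) + (-10)*(-1) + (2)*(3) = 16
  (XY)[2][0] = (3)*(-15) + (6)*(0) + (-6)*(-10) = 15
  (XY)[2][1] = (3)*(-2) + (6)*(-7) + (-6)*(-9) = 6
  (XY)[2][2] = (3)*(0) + (6)*(-1) + (-6)*(3) = -24
XY =
[     -115      -143        35 ]
[       40        60        16 ]
[       15         6       -24 ]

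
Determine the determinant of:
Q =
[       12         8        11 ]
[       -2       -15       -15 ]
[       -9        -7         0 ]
det(Q) = -1511

Expand along row 0 (cofactor expansion): det(Q) = a*(e*i - f*h) - b*(d*i - f*g) + c*(d*h - e*g), where the 3×3 is [[a, b, c], [d, e, f], [g, h, i]].
Minor M_00 = (-15)*(0) - (-15)*(-7) = 0 - 105 = -105.
Minor M_01 = (-2)*(0) - (-15)*(-9) = 0 - 135 = -135.
Minor M_02 = (-2)*(-7) - (-15)*(-9) = 14 - 135 = -121.
det(Q) = (12)*(-105) - (8)*(-135) + (11)*(-121) = -1260 + 1080 - 1331 = -1511.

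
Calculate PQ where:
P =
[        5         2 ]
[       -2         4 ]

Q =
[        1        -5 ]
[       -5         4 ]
PQ =
[       -5       -17 ]
[      -22        26 ]

Matrix multiplication: (PQ)[i][j] = sum over k of P[i][k] * Q[k][j].
  (PQ)[0][0] = (5)*(1) + (2)*(-5) = -5
  (PQ)[0][1] = (5)*(-5) + (2)*(4) = -17
  (PQ)[1][0] = (-2)*(1) + (4)*(-5) = -22
  (PQ)[1][1] = (-2)*(-5) + (4)*(4) = 26
PQ =
[       -5       -17 ]
[      -22        26 ]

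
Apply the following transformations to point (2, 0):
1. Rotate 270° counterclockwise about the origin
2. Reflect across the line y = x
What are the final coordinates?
(-2, 0)

Step 1: Rotate 270° → (0, -2)
Step 2: Reflect across the line y = x → (-2, 0)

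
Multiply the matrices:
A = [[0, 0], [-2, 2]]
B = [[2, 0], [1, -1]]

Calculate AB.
[[0, 0], [-2, -2]]

Each entry (i,j) of AB = sum over k of A[i][k]*B[k][j].
(AB)[0][0] = (0)*(2) + (0)*(1) = 0
(AB)[0][1] = (0)*(0) + (0)*(-1) = 0
(AB)[1][0] = (-2)*(2) + (2)*(1) = -2
(AB)[1][1] = (-2)*(0) + (2)*(-1) = -2
AB = [[0, 0], [-2, -2]]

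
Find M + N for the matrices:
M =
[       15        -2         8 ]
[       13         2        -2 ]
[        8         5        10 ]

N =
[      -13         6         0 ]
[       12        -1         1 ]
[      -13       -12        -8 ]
M + N =
[        2         4         8 ]
[       25         1        -1 ]
[       -5        -7         2 ]

Matrix addition is elementwise: (M+N)[i][j] = M[i][j] + N[i][j].
  (M+N)[0][0] = (15) + (-13) = 2
  (M+N)[0][1] = (-2) + (6) = 4
  (M+N)[0][2] = (8) + (0) = 8
  (M+N)[1][0] = (13) + (12) = 25
  (M+N)[1][1] = (2) + (-1) = 1
  (M+N)[1][2] = (-2) + (1) = -1
  (M+N)[2][0] = (8) + (-13) = -5
  (M+N)[2][1] = (5) + (-12) = -7
  (M+N)[2][2] = (10) + (-8) = 2
M + N =
[        2         4         8 ]
[       25         1        -1 ]
[       -5        -7         2 ]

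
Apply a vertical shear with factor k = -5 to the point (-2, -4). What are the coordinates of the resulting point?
(-2, 6)

Shear matrix for vertical shear with factor k = -5:
[[1, 0], [-5, 1]]
Result: (-2, -4) → (-2, 6)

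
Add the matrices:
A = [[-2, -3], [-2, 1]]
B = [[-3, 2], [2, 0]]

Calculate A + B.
[[-5, -1], [0, 1]]

Add corresponding elements:
(-2)+(-3)=-5
(-3)+(2)=-1
(-2)+(2)=0
(1)+(0)=1
A + B = [[-5, -1], [0, 1]]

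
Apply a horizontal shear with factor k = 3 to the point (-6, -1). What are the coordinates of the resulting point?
(-9, -1)

Shear matrix for horizontal shear with factor k = 3:
[[1, 3], [0, 1]]
Result: (-6, -1) → (-9, -1)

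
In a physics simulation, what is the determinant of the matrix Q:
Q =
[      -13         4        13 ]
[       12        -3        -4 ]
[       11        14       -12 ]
det(Q) = 1817

Expand along row 0 (cofactor expansion): det(Q) = a*(e*i - f*h) - b*(d*i - f*g) + c*(d*h - e*g), where the 3×3 is [[a, b, c], [d, e, f], [g, h, i]].
Minor M_00 = (-3)*(-12) - (-4)*(14) = 36 + 56 = 92.
Minor M_01 = (12)*(-12) - (-4)*(11) = -144 + 44 = -100.
Minor M_02 = (12)*(14) - (-3)*(11) = 168 + 33 = 201.
det(Q) = (-13)*(92) - (4)*(-100) + (13)*(201) = -1196 + 400 + 2613 = 1817.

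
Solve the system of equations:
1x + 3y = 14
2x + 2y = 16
x = 5, y = 3

Use elimination (row reduction):
Equation 1: 1x + 3y = 14.
Equation 2: 2x + 2y = 16.
Multiply Eq1 by 2 and Eq2 by 1: 2x + 6y = 28;  2x + 2y = 16.
Subtract: (-4)y = -12, so y = 3.
Back-substitute into Eq1: 1x + 3*(3) = 14, so x = 5.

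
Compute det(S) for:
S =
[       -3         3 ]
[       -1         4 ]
det(S) = -9

For a 2×2 matrix [[a, b], [c, d]], det = a*d - b*c.
det(S) = (-3)*(4) - (3)*(-1) = -12 + 3 = -9.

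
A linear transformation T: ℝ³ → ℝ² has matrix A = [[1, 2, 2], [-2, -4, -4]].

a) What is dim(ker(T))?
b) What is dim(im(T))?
dim(ker) = 2, dim(im) = 1

Observe that row 2 = -2 × row 1 (so the rows are linearly dependent).
Thus rank(A) = 1 (only one linearly independent row).
dim(im(T)) = rank(A) = 1.
By the rank-nullity theorem applied to T: ℝ³ → ℝ², rank(A) + nullity(A) = 3 (the domain dimension), so dim(ker(T)) = 3 - 1 = 2.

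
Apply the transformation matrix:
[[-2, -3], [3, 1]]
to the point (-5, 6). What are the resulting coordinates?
(-8, -9)

Matrix multiplication:
[[-2, -3], [3, 1]] × [-5, 6]ᵀ
= [-2×-5 + -3×6, 3×-5 + 1×6]ᵀ
= [-8.0000, -9.0000]ᵀ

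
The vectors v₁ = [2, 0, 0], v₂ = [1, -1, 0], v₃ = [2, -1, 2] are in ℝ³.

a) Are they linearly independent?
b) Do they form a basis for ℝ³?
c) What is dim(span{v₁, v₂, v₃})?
Yes independent, yes basis, dim = 3

Stack v₁, v₂, v₃ as rows of a 3×3 matrix.
[[2, 0, 0]; [1, -1, 0]; [2, -1, 2]] is already lower triangular with nonzero diagonal entries (2, -1, 2), so its determinant is the product of the diagonal entries, det = (2)·(-1)·(2) = -4 ≠ 0, and the rows are linearly independent.
Three linearly independent vectors in ℝ³ form a basis for ℝ³, so dim(span{v₁,v₂,v₃}) = 3.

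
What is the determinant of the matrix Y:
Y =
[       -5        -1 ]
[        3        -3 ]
det(Y) = 18

For a 2×2 matrix [[a, b], [c, d]], det = a*d - b*c.
det(Y) = (-5)*(-3) - (-1)*(3) = 15 + 3 = 18.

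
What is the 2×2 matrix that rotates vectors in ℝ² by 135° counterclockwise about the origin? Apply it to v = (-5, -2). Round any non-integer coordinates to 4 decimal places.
R = [[-√2/2, -√2/2], [√2/2, -√2/2]]; R·v = (4.9497, -2.1213)

A counterclockwise rotation by angle θ in ℝ² has matrix R(θ) = [[cos θ, -sin θ], [sin θ, cos θ]].
For θ = 135°: cos θ = -√2/2, sin θ = √2/2.
R(135°) = [[-√2/2, -√2/2], [√2/2, -√2/2]].
R·v = [-√2/2·-5 + (-√2/2)·-2, √2/2·-5 + -√2/2·-2] = (4.9497, -2.1213).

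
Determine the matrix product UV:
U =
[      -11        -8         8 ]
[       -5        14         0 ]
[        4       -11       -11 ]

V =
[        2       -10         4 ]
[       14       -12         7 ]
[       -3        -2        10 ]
UV =
[     -158       190       -20 ]
[      186      -118        78 ]
[     -113       114      -171 ]

Matrix multiplication: (UV)[i][j] = sum over k of U[i][k] * V[k][j].
  (UV)[0][0] = (-11)*(2) + (-8)*(14) + (8)*(-3) = -158
  (UV)[0][1] = (-11)*(-10) + (-8)*(-12) + (8)*(-2) = 190
  (UV)[0][2] = (-11)*(4) + (-8)*(7) + (8)*(10) = -20
  (UV)[1][0] = (-5)*(2) + (14)*(14) + (0)*(-3) = 186
  (UV)[1][1] = (-5)*(-10) + (14)*(-12) + (0)*(-2) = -118
  (UV)[1][2] = (-5)*(4) + (14)*(7) + (0)*(10) = 78
  (UV)[2][0] = (4)*(2) + (-11)*(14) + (-11)*(-3) = -113
  (UV)[2][1] = (4)*(-10) + (-11)*(-12) + (-11)*(-2) = 114
  (UV)[2][2] = (4)*(4) + (-11)*(7) + (-11)*(10) = -171
UV =
[     -158       190       -20 ]
[      186      -118        78 ]
[     -113       114      -171 ]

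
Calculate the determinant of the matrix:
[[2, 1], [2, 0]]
-2

For a 2×2 matrix [[a, b], [c, d]], det = ad - bc
det = (2)(0) - (1)(2) = 0 - 2 = -2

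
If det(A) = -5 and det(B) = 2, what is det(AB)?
-10

Use the multiplicative property of determinants: det(AB) = det(A)*det(B).
det(AB) = (-5)*(2) = -10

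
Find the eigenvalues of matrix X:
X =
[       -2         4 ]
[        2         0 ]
λ = -4, 2

Solve det(X - λI) = 0. For a 2×2 matrix the characteristic equation is λ² - (trace)λ + det = 0.
trace(X) = a + d = -2 + 0 = -2.
det(X) = a*d - b*c = (-2)*(0) - (4)*(2) = 0 - 8 = -8.
Characteristic equation: λ² - (-2)λ + (-8) = 0.
Discriminant = (-2)² - 4*(-8) = 4 + 32 = 36.
λ = (-2 ± √36) / 2 = (-2 ± 6) / 2 = -4, 2.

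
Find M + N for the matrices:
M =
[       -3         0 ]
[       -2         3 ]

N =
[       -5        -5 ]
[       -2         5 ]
M + N =
[       -8        -5 ]
[       -4         8 ]

Matrix addition is elementwise: (M+N)[i][j] = M[i][j] + N[i][j].
  (M+N)[0][0] = (-3) + (-5) = -8
  (M+N)[0][1] = (0) + (-5) = -5
  (M+N)[1][0] = (-2) + (-2) = -4
  (M+N)[1][1] = (3) + (5) = 8
M + N =
[       -8        -5 ]
[       -4         8 ]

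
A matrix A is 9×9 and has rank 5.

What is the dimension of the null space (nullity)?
4

The rank-nullity theorem for an m×n matrix states:
rank(A) + nullity(A) = n (the number of columns).
Here n = 9 and rank(A) = 5, so nullity(A) = 9 - 5 = 4.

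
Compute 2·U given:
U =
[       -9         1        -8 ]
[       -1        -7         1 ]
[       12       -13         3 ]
2U =
[      -18         2       -16 ]
[       -2       -14         2 ]
[       24       -26         6 ]

Scalar multiplication is elementwise: (2U)[i][j] = 2 * U[i][j].
  (2U)[0][0] = 2 * (-9) = -18
  (2U)[0][1] = 2 * (1) = 2
  (2U)[0][2] = 2 * (-8) = -16
  (2U)[1][0] = 2 * (-1) = -2
  (2U)[1][1] = 2 * (-7) = -14
  (2U)[1][2] = 2 * (1) = 2
  (2U)[2][0] = 2 * (12) = 24
  (2U)[2][1] = 2 * (-13) = -26
  (2U)[2][2] = 2 * (3) = 6
2U =
[      -18         2       -16 ]
[       -2       -14         2 ]
[       24       -26         6 ]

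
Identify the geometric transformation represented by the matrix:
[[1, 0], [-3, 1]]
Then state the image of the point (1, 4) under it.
vertical shear with factor -3; image of (1, 4) is (1, 1)

The matrix [[1, 0], [k, 1]] sends (x, y) to (x, -3x + y), leaving the x-coordinate fixed: a vertical shear.
The matrix [[1, 0], [-3, 1]] represents: vertical shear with factor -3.
Applying it to (1, 4): [1·1 + 0·4, -3·1 + 1·4] = (1, 1).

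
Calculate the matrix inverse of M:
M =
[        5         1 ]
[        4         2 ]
det(M) = 6
M⁻¹ =
[      1/3      -1/6 ]
[     -2/3       5/6 ]

For a 2×2 matrix M = [[a, b], [c, d]] with det(M) ≠ 0, M⁻¹ = (1/det(M)) * [[d, -b], [-c, a]].
det(M) = (5)*(2) - (1)*(4) = 10 - 4 = 6.
M⁻¹ = (1/6) * [[2, -1], [-4, 5]].
Dividing each entry by 6 and reducing:
M⁻¹ =
[      1/3      -1/6 ]
[     -2/3       5/6 ]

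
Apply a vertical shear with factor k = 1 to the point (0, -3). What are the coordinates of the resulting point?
(0, -3)

Shear matrix for vertical shear with factor k = 1:
[[1, 0], [1, 1]]
Result: (0, -3) → (0, -3)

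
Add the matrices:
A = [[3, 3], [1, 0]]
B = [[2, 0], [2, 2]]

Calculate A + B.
[[5, 3], [3, 2]]

Add corresponding elements:
(3)+(2)=5
(3)+(0)=3
(1)+(2)=3
(0)+(2)=2
A + B = [[5, 3], [3, 2]]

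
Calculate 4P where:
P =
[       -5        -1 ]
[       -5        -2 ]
4P =
[      -20        -4 ]
[      -20        -8 ]

Scalar multiplication is elementwise: (4P)[i][j] = 4 * P[i][j].
  (4P)[0][0] = 4 * (-5) = -20
  (4P)[0][1] = 4 * (-1) = -4
  (4P)[1][0] = 4 * (-5) = -20
  (4P)[1][1] = 4 * (-2) = -8
4P =
[      -20        -4 ]
[      -20        -8 ]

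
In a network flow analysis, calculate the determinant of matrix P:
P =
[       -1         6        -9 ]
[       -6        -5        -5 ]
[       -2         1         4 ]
det(P) = 363

Expand along row 0 (cofactor expansion): det(P) = a*(e*i - f*h) - b*(d*i - f*g) + c*(d*h - e*g), where the 3×3 is [[a, b, c], [d, e, f], [g, h, i]].
Minor M_00 = (-5)*(4) - (-5)*(1) = -20 + 5 = -15.
Minor M_01 = (-6)*(4) - (-5)*(-2) = -24 - 10 = -34.
Minor M_02 = (-6)*(1) - (-5)*(-2) = -6 - 10 = -16.
det(P) = (-1)*(-15) - (6)*(-34) + (-9)*(-16) = 15 + 204 + 144 = 363.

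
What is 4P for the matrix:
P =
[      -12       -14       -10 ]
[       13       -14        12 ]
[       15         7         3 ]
4P =
[      -48       -56       -40 ]
[       52       -56        48 ]
[       60        28        12 ]

Scalar multiplication is elementwise: (4P)[i][j] = 4 * P[i][j].
  (4P)[0][0] = 4 * (-12) = -48
  (4P)[0][1] = 4 * (-14) = -56
  (4P)[0][2] = 4 * (-10) = -40
  (4P)[1][0] = 4 * (13) = 52
  (4P)[1][1] = 4 * (-14) = -56
  (4P)[1][2] = 4 * (12) = 48
  (4P)[2][0] = 4 * (15) = 60
  (4P)[2][1] = 4 * (7) = 28
  (4P)[2][2] = 4 * (3) = 12
4P =
[      -48       -56       -40 ]
[       52       -56        48 ]
[       60        28        12 ]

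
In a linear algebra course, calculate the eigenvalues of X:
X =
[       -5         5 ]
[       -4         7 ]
λ = -3, 5

Solve det(X - λI) = 0. For a 2×2 matrix the characteristic equation is λ² - (trace)λ + det = 0.
trace(X) = a + d = -5 + 7 = 2.
det(X) = a*d - b*c = (-5)*(7) - (5)*(-4) = -35 + 20 = -15.
Characteristic equation: λ² - (2)λ + (-15) = 0.
Discriminant = (2)² - 4*(-15) = 4 + 60 = 64.
λ = (2 ± √64) / 2 = (2 ± 8) / 2 = -3, 5.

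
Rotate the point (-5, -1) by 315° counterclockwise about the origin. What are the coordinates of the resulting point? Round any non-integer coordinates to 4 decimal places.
(-4.2426, 2.8284)

Rotation matrix R(θ) = [[cos θ, -sin θ], [sin θ, cos θ]]; for θ = 315°:
R = [[√2/2, √2/2], [-√2/2, √2/2]]
Result: R × [-5, -1]ᵀ = [√2/2·-5 + (√2/2)·-1, -√2/2·-5 + (√2/2)·-1]ᵀ = (-4.2426, 2.8284)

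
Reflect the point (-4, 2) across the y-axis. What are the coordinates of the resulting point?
(4, 2)

Reflection across y-axis: (-4, 2) → (4, 2)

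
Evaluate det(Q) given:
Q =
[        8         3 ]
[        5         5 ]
det(Q) = 25

For a 2×2 matrix [[a, b], [c, d]], det = a*d - b*c.
det(Q) = (8)*(5) - (3)*(5) = 40 - 15 = 25.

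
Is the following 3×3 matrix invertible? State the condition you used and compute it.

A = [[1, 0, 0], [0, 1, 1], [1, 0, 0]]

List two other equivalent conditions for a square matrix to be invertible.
No, not invertible; det(A) = 0 (two rows are equal, so the rows are linearly dependent). Equivalent conditions (failing for this A): rank(A) < 3; Ax = 0 has non-trivial solutions; 0 is an eigenvalue; the columns are linearly dependent.

To check invertibility, compute det(A).
In this matrix, row 0 and the last row are identical, so one row is a scalar multiple of another and the rows are linearly dependent.
A matrix with linearly dependent rows has det = 0 and is not invertible.
Equivalent failed conditions:
- rank(A) < 3.
- Ax = 0 has non-trivial solutions.
- 0 is an eigenvalue.
- The columns are linearly dependent.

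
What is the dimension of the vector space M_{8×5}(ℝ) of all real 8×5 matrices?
Dimension = 40

A real 8×5 matrix is determined by its 8·5 = 40 independent entries.
A standard basis is {E_ij : 1 ≤ i ≤ 8, 1 ≤ j ≤ 5}, where E_ij has a 1 in position (i, j) and 0 elsewhere — there are 40 such matrices, and they are linearly independent and span M_{8×5}(ℝ).
Therefore dim(M_{8×5}(ℝ)) = 40.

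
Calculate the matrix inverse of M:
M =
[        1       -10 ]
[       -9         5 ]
det(M) = -85
M⁻¹ =
[    -1/17     -2/17 ]
[    -9/85     -1/85 ]

For a 2×2 matrix M = [[a, b], [c, d]] with det(M) ≠ 0, M⁻¹ = (1/det(M)) * [[d, -b], [-c, a]].
det(M) = (1)*(5) - (-10)*(-9) = 5 - 90 = -85.
M⁻¹ = (1/-85) * [[5, 10], [9, 1]].
Dividing each entry by -85 and reducing:
M⁻¹ =
[    -1/17     -2/17 ]
[    -9/85     -1/85 ]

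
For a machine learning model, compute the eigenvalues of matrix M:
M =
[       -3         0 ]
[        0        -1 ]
λ = -3, -1

Solve det(M - λI) = 0. For a 2×2 matrix the characteristic equation is λ² - (trace)λ + det = 0.
trace(M) = a + d = -3 - 1 = -4.
det(M) = a*d - b*c = (-3)*(-1) - (0)*(0) = 3 - 0 = 3.
Characteristic equation: λ² - (-4)λ + (3) = 0.
Discriminant = (-4)² - 4*(3) = 16 - 12 = 4.
λ = (-4 ± √4) / 2 = (-4 ± 2) / 2 = -3, -1.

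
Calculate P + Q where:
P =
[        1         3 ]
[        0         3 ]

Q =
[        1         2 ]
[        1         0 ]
P + Q =
[        2         5 ]
[        1         3 ]

Matrix addition is elementwise: (P+Q)[i][j] = P[i][j] + Q[i][j].
  (P+Q)[0][0] = (1) + (1) = 2
  (P+Q)[0][1] = (3) + (2) = 5
  (P+Q)[1][0] = (0) + (1) = 1
  (P+Q)[1][1] = (3) + (0) = 3
P + Q =
[        2         5 ]
[        1         3 ]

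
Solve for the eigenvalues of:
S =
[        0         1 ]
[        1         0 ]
λ = -1, 1

Solve det(S - λI) = 0. For a 2×2 matrix the characteristic equation is λ² - (trace)λ + det = 0.
trace(S) = a + d = 0 + 0 = 0.
det(S) = a*d - b*c = (0)*(0) - (1)*(1) = 0 - 1 = -1.
Characteristic equation: λ² - (0)λ + (-1) = 0.
Discriminant = (0)² - 4*(-1) = 0 + 4 = 4.
λ = (0 ± √4) / 2 = (0 ± 2) / 2 = -1, 1.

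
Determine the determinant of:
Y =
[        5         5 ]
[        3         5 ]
det(Y) = 10

For a 2×2 matrix [[a, b], [c, d]], det = a*d - b*c.
det(Y) = (5)*(5) - (5)*(3) = 25 - 15 = 10.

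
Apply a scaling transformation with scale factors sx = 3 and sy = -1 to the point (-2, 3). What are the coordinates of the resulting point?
(-6, -3)

Scaling matrix:
[[3, 0], [0, -1]]
Result: (-2 × 3, 3 × -1) = (-6, -3)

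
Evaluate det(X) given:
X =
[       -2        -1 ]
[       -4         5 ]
det(X) = -14

For a 2×2 matrix [[a, b], [c, d]], det = a*d - b*c.
det(X) = (-2)*(5) - (-1)*(-4) = -10 - 4 = -14.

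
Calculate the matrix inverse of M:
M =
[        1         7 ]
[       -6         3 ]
det(M) = 45
M⁻¹ =
[     1/15     -7/45 ]
[     2/15      1/45 ]

For a 2×2 matrix M = [[a, b], [c, d]] with det(M) ≠ 0, M⁻¹ = (1/det(M)) * [[d, -b], [-c, a]].
det(M) = (1)*(3) - (7)*(-6) = 3 + 42 = 45.
M⁻¹ = (1/45) * [[3, -7], [6, 1]].
Dividing each entry by 45 and reducing:
M⁻¹ =
[     1/15     -7/45 ]
[     2/15      1/45 ]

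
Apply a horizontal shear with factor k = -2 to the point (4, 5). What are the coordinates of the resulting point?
(-6, 5)

Shear matrix for horizontal shear with factor k = -2:
[[1, -2], [0, 1]]
Result: (4, 5) → (-6, 5)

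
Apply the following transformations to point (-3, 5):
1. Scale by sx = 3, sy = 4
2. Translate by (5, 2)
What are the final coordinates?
(-4, 22)

Step 1: Scale (-3, 5) by (sx, sy) = (3, 4) → (-9, 20)
Step 2: Translate by (5, 2) → (-4, 22)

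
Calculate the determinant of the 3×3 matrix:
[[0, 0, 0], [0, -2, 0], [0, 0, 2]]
0

Expansion along first row:
det = 0·det([[-2,0],[0,2]]) - 0·det([[0,0],[0,2]]) + 0·det([[0,-2],[0,0]])
    = 0·(-2·2 - 0·0) - 0·(0·2 - 0·0) + 0·(0·0 - -2·0)
    = 0·-4 - 0·0 + 0·0
    = 0 + 0 + 0 = 0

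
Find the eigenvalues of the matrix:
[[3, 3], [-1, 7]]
λ = 4 and λ = 6

Characteristic equation: det(A - λI) = 0
λ² - (trace)λ + (det) = 0
λ² - (10)λ + (24) = 0
λ² - 10λ + 24 = 0
Solving: λ = 4, 6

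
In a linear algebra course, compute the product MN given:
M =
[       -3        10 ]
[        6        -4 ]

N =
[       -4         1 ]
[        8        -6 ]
MN =
[       92       -63 ]
[      -56        30 ]

Matrix multiplication: (MN)[i][j] = sum over k of M[i][k] * N[k][j].
  (MN)[0][0] = (-3)*(-4) + (10)*(8) = 92
  (MN)[0][1] = (-3)*(1) + (10)*(-6) = -63
  (MN)[1][0] = (6)*(-4) + (-4)*(8) = -56
  (MN)[1][1] = (6)*(1) + (-4)*(-6) = 30
MN =
[       92       -63 ]
[      -56        30 ]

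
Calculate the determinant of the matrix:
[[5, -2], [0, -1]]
-5

For a 2×2 matrix [[a, b], [c, d]], det = ad - bc
det = (5)(-1) - (-2)(0) = -5 - 0 = -5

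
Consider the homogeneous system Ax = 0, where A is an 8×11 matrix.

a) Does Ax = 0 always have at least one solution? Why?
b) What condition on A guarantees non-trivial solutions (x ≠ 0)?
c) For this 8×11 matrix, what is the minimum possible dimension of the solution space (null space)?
a) Yes, x = 0 is always a solution. b) When A has linearly dependent columns (rank < n). c) Minimum nullity = 3.

a) x = 0 satisfies A·0 = 0, so the zero vector is always a solution.
b) Non-trivial solutions exist iff the columns of A are linearly dependent, equivalently rank(A) < n (the number of columns).
c) By rank-nullity, rank(A) + nullity(A) = n = 11. Since A has only 8 rows, rank(A) ≤ 8, so nullity(A) ≥ 11 - 8 = 3.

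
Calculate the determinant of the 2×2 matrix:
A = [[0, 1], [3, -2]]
-3

For A = [[a, b], [c, d]], det(A) = a*d - b*c.
det(A) = (0)*(-2) - (1)*(3) = 0 - 3 = -3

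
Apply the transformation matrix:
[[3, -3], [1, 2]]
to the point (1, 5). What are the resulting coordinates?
(-12, 11)

Matrix multiplication:
[[3, -3], [1, 2]] × [1, 5]ᵀ
= [3×1 + -3×5, 1×1 + 2×5]ᵀ
= [-12.0000, 11.0000]ᵀ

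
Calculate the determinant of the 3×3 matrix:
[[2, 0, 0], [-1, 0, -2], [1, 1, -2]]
4

Expansion along first row:
det = 2·det([[0,-2],[1,-2]]) - 0·det([[-1,-2],[1,-2]]) + 0·det([[-1,0],[1,1]])
    = 2·(0·-2 - -2·1) - 0·(-1·-2 - -2·1) + 0·(-1·1 - 0·1)
    = 2·2 - 0·4 + 0·-1
    = 4 + 0 + 0 = 4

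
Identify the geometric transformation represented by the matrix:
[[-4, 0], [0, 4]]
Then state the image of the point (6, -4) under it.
non-uniform scaling by (-4, 4); image of (6, -4) is (-24, -16)

This is diagonal with distinct entries, so it scales the x-axis by -4 and the y-axis by 4.
The matrix [[-4, 0], [0, 4]] represents: non-uniform scaling by (-4, 4).
Applying it to (6, -4): [-4·6 + 0·-4, 0·6 + 4·-4] = (-24, -16).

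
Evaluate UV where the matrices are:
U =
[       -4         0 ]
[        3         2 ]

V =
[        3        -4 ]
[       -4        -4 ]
UV =
[      -12        16 ]
[        1       -20 ]

Matrix multiplication: (UV)[i][j] = sum over k of U[i][k] * V[k][j].
  (UV)[0][0] = (-4)*(3) + (0)*(-4) = -12
  (UV)[0][1] = (-4)*(-4) + (0)*(-4) = 16
  (UV)[1][0] = (3)*(3) + (2)*(-4) = 1
  (UV)[1][1] = (3)*(-4) + (2)*(-4) = -20
UV =
[      -12        16 ]
[        1       -20 ]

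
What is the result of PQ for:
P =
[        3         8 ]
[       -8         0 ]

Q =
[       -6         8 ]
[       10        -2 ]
PQ =
[       62         8 ]
[       48       -64 ]

Matrix multiplication: (PQ)[i][j] = sum over k of P[i][k] * Q[k][j].
  (PQ)[0][0] = (3)*(-6) + (8)*(10) = 62
  (PQ)[0][1] = (3)*(8) + (8)*(-2) = 8
  (PQ)[1][0] = (-8)*(-6) + (0)*(10) = 48
  (PQ)[1][1] = (-8)*(8) + (0)*(-2) = -64
PQ =
[       62         8 ]
[       48       -64 ]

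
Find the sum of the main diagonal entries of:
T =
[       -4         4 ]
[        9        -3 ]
tr(T) = -4 - 3 = -7

The trace of a square matrix is the sum of its diagonal entries.
Diagonal entries of T: T[0][0] = -4, T[1][1] = -3.
tr(T) = -4 - 3 = -7.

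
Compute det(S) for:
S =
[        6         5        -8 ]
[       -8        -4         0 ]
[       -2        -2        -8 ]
det(S) = -192

Expand along row 0 (cofactor expansion): det(S) = a*(e*i - f*h) - b*(d*i - f*g) + c*(d*h - e*g), where the 3×3 is [[a, b, c], [d, e, f], [g, h, i]].
Minor M_00 = (-4)*(-8) - (0)*(-2) = 32 - 0 = 32.
Minor M_01 = (-8)*(-8) - (0)*(-2) = 64 - 0 = 64.
Minor M_02 = (-8)*(-2) - (-4)*(-2) = 16 - 8 = 8.
det(S) = (6)*(32) - (5)*(64) + (-8)*(8) = 192 - 320 - 64 = -192.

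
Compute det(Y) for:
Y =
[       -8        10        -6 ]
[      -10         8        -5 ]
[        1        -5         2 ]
det(Y) = -30

Expand along row 0 (cofactor expansion): det(Y) = a*(e*i - f*h) - b*(d*i - f*g) + c*(d*h - e*g), where the 3×3 is [[a, b, c], [d, e, f], [g, h, i]].
Minor M_00 = (8)*(2) - (-5)*(-5) = 16 - 25 = -9.
Minor M_01 = (-10)*(2) - (-5)*(1) = -20 + 5 = -15.
Minor M_02 = (-10)*(-5) - (8)*(1) = 50 - 8 = 42.
det(Y) = (-8)*(-9) - (10)*(-15) + (-6)*(42) = 72 + 150 - 252 = -30.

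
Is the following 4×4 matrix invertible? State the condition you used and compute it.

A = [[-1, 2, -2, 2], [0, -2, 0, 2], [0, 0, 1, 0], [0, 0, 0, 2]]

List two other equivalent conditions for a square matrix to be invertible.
Yes, invertible; det(A) = 4 ≠ 0. Equivalent conditions: rank(A) = 4; Ax = 0 has only the trivial solution; 0 is not an eigenvalue; the columns of A are linearly independent.

To check invertibility, compute det(A).
The given matrix is triangular, so det(A) equals the product of its diagonal entries = 4 ≠ 0.
Since det(A) ≠ 0, A is invertible.
Equivalent conditions for a square matrix A to be invertible:
- rank(A) = 4 (full rank).
- The homogeneous system Ax = 0 has only the trivial solution x = 0.
- 0 is not an eigenvalue of A.
- The columns (equivalently rows) of A are linearly independent.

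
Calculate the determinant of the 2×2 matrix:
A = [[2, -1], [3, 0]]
3

For A = [[a, b], [c, d]], det(A) = a*d - b*c.
det(A) = (2)*(0) - (-1)*(3) = 0 - -3 = 3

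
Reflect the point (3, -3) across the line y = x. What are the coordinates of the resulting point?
(-3, 3)

Reflection across line y = x: (3, -3) → (-3, 3)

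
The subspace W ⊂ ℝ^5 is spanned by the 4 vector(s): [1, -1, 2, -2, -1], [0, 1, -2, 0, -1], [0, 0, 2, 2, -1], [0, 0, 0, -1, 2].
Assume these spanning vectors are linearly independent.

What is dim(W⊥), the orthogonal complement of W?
dim(W⊥) = 1

For any subspace W of ℝ^n, dim(W) + dim(W⊥) = n (the whole-space dimension).
Here the given 4 vectors are linearly independent, so dim(W) = 4.
Thus dim(W⊥) = n - dim(W) = 5 - 4 = 1.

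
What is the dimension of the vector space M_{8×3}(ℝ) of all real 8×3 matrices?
Dimension = 24

A real 8×3 matrix is determined by its 8·3 = 24 independent entries.
A standard basis is {E_ij : 1 ≤ i ≤ 8, 1 ≤ j ≤ 3}, where E_ij has a 1 in position (i, j) and 0 elsewhere — there are 24 such matrices, and they are linearly independent and span M_{8×3}(ℝ).
Therefore dim(M_{8×3}(ℝ)) = 24.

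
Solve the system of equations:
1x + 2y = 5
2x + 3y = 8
x = 1, y = 2

Use elimination (row reduction):
Equation 1: 1x + 2y = 5.
Equation 2: 2x + 3y = 8.
Multiply Eq1 by 2 and Eq2 by 1: 2x + 4y = 10;  2x + 3y = 8.
Subtract: (-1)y = -2, so y = 2.
Back-substitute into Eq1: 1x + 2*(2) = 5, so x = 1.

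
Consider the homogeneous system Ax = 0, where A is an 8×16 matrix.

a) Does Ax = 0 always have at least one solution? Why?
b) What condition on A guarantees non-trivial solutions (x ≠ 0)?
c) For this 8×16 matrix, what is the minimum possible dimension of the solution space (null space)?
a) Yes, x = 0 is always a solution. b) When A has linearly dependent columns (rank < n). c) Minimum nullity = 8.

a) x = 0 satisfies A·0 = 0, so the zero vector is always a solution.
b) Non-trivial solutions exist iff the columns of A are linearly dependent, equivalently rank(A) < n (the number of columns).
c) By rank-nullity, rank(A) + nullity(A) = n = 16. Since A has only 8 rows, rank(A) ≤ 8, so nullity(A) ≥ 16 - 8 = 8.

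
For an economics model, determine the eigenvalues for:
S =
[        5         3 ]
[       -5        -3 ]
λ = 0, 2

Solve det(S - λI) = 0. For a 2×2 matrix the characteristic equation is λ² - (trace)λ + det = 0.
trace(S) = a + d = 5 - 3 = 2.
det(S) = a*d - b*c = (5)*(-3) - (3)*(-5) = -15 + 15 = 0.
Characteristic equation: λ² - (2)λ + (0) = 0.
Discriminant = (2)² - 4*(0) = 4 - 0 = 4.
λ = (2 ± √4) / 2 = (2 ± 2) / 2 = 0, 2.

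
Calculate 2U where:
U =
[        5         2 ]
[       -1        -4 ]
2U =
[       10         4 ]
[       -2        -8 ]

Scalar multiplication is elementwise: (2U)[i][j] = 2 * U[i][j].
  (2U)[0][0] = 2 * (5) = 10
  (2U)[0][1] = 2 * (2) = 4
  (2U)[1][0] = 2 * (-1) = -2
  (2U)[1][1] = 2 * (-4) = -8
2U =
[       10         4 ]
[       -2        -8 ]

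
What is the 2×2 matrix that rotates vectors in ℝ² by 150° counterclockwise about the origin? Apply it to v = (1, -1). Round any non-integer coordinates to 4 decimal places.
R = [[-√3/2, -1/2], [1/2, -√3/2]]; R·v = (-0.3660, 1.3660)

A counterclockwise rotation by angle θ in ℝ² has matrix R(θ) = [[cos θ, -sin θ], [sin θ, cos θ]].
For θ = 150°: cos θ = -√3/2, sin θ = 1/2.
R(150°) = [[-√3/2, -1/2], [1/2, -√3/2]].
R·v = [-√3/2·1 + (-1/2)·-1, 1/2·1 + -√3/2·-1] = (-0.3660, 1.3660).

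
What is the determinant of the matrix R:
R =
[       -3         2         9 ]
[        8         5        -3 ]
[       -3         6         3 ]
det(R) = 438

Expand along row 0 (cofactor expansion): det(R) = a*(e*i - f*h) - b*(d*i - f*g) + c*(d*h - e*g), where the 3×3 is [[a, b, c], [d, e, f], [g, h, i]].
Minor M_00 = (5)*(3) - (-3)*(6) = 15 + 18 = 33.
Minor M_01 = (8)*(3) - (-3)*(-3) = 24 - 9 = 15.
Minor M_02 = (8)*(6) - (5)*(-3) = 48 + 15 = 63.
det(R) = (-3)*(33) - (2)*(15) + (9)*(63) = -99 - 30 + 567 = 438.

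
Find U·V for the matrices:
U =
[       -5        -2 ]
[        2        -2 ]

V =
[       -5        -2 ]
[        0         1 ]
UV =
[       25         8 ]
[      -10        -6 ]

Matrix multiplication: (UV)[i][j] = sum over k of U[i][k] * V[k][j].
  (UV)[0][0] = (-5)*(-5) + (-2)*(0) = 25
  (UV)[0][1] = (-5)*(-2) + (-2)*(1) = 8
  (UV)[1][0] = (2)*(-5) + (-2)*(0) = -10
  (UV)[1][1] = (2)*(-2) + (-2)*(1) = -6
UV =
[       25         8 ]
[      -10        -6 ]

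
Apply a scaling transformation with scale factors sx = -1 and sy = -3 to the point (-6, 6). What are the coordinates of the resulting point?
(6, -18)

Scaling matrix:
[[-1, 0], [0, -3]]
Result: (-6 × -1, 6 × -3) = (6, -18)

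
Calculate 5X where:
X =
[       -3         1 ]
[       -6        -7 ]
5X =
[      -15         5 ]
[      -30       -35 ]

Scalar multiplication is elementwise: (5X)[i][j] = 5 * X[i][j].
  (5X)[0][0] = 5 * (-3) = -15
  (5X)[0][1] = 5 * (1) = 5
  (5X)[1][0] = 5 * (-6) = -30
  (5X)[1][1] = 5 * (-7) = -35
5X =
[      -15         5 ]
[      -30       -35 ]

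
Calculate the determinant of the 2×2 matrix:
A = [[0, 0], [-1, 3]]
0

For A = [[a, b], [c, d]], det(A) = a*d - b*c.
det(A) = (0)*(3) - (0)*(-1) = 0 - 0 = 0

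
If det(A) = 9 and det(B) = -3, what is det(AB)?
-27

Use the multiplicative property of determinants: det(AB) = det(A)*det(B).
det(AB) = (9)*(-3) = -27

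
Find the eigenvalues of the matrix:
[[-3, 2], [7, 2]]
λ = -5 and λ = 4

Characteristic equation: det(A - λI) = 0
λ² - (trace)λ + (det) = 0
λ² - (-1)λ + (-20) = 0
λ² + 1λ - 20 = 0
Solving: λ = -5, 4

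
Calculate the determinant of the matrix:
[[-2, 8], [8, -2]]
-60

For a 2×2 matrix [[a, b], [c, d]], det = ad - bc
det = (-2)(-2) - (8)(8) = 4 - 64 = -60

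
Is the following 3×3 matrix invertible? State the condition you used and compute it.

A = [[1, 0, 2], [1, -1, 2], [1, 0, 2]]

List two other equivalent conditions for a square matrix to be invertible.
No, not invertible; det(A) = 0 (two rows are equal, so the rows are linearly dependent). Equivalent conditions (failing for this A): rank(A) < 3; Ax = 0 has non-trivial solutions; 0 is an eigenvalue; the columns are linearly dependent.

To check invertibility, compute det(A).
In this matrix, row 0 and the last row are identical, so one row is a scalar multiple of another and the rows are linearly dependent.
A matrix with linearly dependent rows has det = 0 and is not invertible.
Equivalent failed conditions:
- rank(A) < 3.
- Ax = 0 has non-trivial solutions.
- 0 is an eigenvalue.
- The columns are linearly dependent.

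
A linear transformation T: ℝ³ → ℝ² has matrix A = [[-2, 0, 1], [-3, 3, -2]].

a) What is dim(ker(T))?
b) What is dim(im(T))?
dim(ker) = 1, dim(im) = 2

The two rows are not scalar multiples of one another (no single k satisfies row 2 = k × row 1), so they are linearly independent.
Thus rank(A) = 2.
dim(im(T)) = rank(A) = 2.
By the rank-nullity theorem applied to T: ℝ³ → ℝ², rank(A) + nullity(A) = 3 (the domain dimension), so dim(ker(T)) = 3 - 2 = 1.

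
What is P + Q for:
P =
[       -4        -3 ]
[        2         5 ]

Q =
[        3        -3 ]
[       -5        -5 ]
P + Q =
[       -1        -6 ]
[       -3         0 ]

Matrix addition is elementwise: (P+Q)[i][j] = P[i][j] + Q[i][j].
  (P+Q)[0][0] = (-4) + (3) = -1
  (P+Q)[0][1] = (-3) + (-3) = -6
  (P+Q)[1][0] = (2) + (-5) = -3
  (P+Q)[1][1] = (5) + (-5) = 0
P + Q =
[       -1        -6 ]
[       -3         0 ]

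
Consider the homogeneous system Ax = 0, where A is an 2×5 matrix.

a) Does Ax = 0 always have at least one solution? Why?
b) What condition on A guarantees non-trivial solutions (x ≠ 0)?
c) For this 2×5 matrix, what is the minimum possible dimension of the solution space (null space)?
a) Yes, x = 0 is always a solution. b) When A has linearly dependent columns (rank < n). c) Minimum nullity = 3.

a) x = 0 satisfies A·0 = 0, so the zero vector is always a solution.
b) Non-trivial solutions exist iff the columns of A are linearly dependent, equivalently rank(A) < n (the number of columns).
c) By rank-nullity, rank(A) + nullity(A) = n = 5. Since A has only 2 rows, rank(A) ≤ 2, so nullity(A) ≥ 5 - 2 = 3.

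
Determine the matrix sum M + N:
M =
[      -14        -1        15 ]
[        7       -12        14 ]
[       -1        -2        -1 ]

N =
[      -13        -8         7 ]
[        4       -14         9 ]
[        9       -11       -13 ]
M + N =
[      -27        -9        22 ]
[       11       -26        23 ]
[        8       -13       -14 ]

Matrix addition is elementwise: (M+N)[i][j] = M[i][j] + N[i][j].
  (M+N)[0][0] = (-14) + (-13) = -27
  (M+N)[0][1] = (-1) + (-8) = -9
  (M+N)[0][2] = (15) + (7) = 22
  (M+N)[1][0] = (7) + (4) = 11
  (M+N)[1][1] = (-12) + (-14) = -26
  (M+N)[1][2] = (14) + (9) = 23
  (M+N)[2][0] = (-1) + (9) = 8
  (M+N)[2][1] = (-2) + (-11) = -13
  (M+N)[2][2] = (-1) + (-13) = -14
M + N =
[      -27        -9        22 ]
[       11       -26        23 ]
[        8       -13       -14 ]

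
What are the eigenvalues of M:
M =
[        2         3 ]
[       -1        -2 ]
λ = -1, 1

Solve det(M - λI) = 0. For a 2×2 matrix the characteristic equation is λ² - (trace)λ + det = 0.
trace(M) = a + d = 2 - 2 = 0.
det(M) = a*d - b*c = (2)*(-2) - (3)*(-1) = -4 + 3 = -1.
Characteristic equation: λ² - (0)λ + (-1) = 0.
Discriminant = (0)² - 4*(-1) = 0 + 4 = 4.
λ = (0 ± √4) / 2 = (0 ± 2) / 2 = -1, 1.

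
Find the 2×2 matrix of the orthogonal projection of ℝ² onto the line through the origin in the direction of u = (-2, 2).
[[1/2, -1/2], [-1/2, 1/2]]

The orthogonal projection onto the line spanned by a nonzero vector u = (a, b) has matrix P = (u uᵀ) / (uᵀ u) = (1/(a² + b²)) · [[a², ab], [ab, b²]].
Here u = (-2, 2), so a² + b² = 4 + 4 = 8.
P = (1/8) · [[4, -4], [-4, 4]] = [[1/2, -1/2], [-1/2, 1/2]].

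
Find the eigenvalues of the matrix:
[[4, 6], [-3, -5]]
λ = -2 and λ = 1

Characteristic equation: det(A - λI) = 0
λ² - (trace)λ + (det) = 0
λ² - (-1)λ + (-2) = 0
λ² + 1λ - 2 = 0
Solving: λ = -2, 1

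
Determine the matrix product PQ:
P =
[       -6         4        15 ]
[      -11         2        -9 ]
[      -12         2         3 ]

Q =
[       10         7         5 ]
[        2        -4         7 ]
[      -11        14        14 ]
PQ =
[     -217       152       208 ]
[       -7      -211      -167 ]
[     -149       -50        -4 ]

Matrix multiplication: (PQ)[i][j] = sum over k of P[i][k] * Q[k][j].
  (PQ)[0][0] = (-6)*(10) + (4)*(2) + (15)*(-11) = -217
  (PQ)[0][1] = (-6)*(7) + (4)*(-4) + (15)*(14) = 152
  (PQ)[0][2] = (-6)*(5) + (4)*(7) + (15)*(14) = 208
  (PQ)[1][0] = (-11)*(10) + (2)*(2) + (-9)*(-11) = -7
  (PQ)[1][1] = (-11)*(7) + (2)*(-4) + (-9)*(14) = -211
  (PQ)[1][2] = (-11)*(5) + (2)*(7) + (-9)*(14) = -167
  (PQ)[2][0] = (-12)*(10) + (2)*(2) + (3)*(-11) = -149
  (PQ)[2][1] = (-12)*(7) + (2)*(-4) + (3)*(14) = -50
  (PQ)[2][2] = (-12)*(5) + (2)*(7) + (3)*(14) = -4
PQ =
[     -217       152       208 ]
[       -7      -211      -167 ]
[     -149       -50        -4 ]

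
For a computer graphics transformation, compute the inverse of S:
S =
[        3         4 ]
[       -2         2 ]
det(S) = 14
S⁻¹ =
[      1/7      -2/7 ]
[      1/7      3/14 ]

For a 2×2 matrix S = [[a, b], [c, d]] with det(S) ≠ 0, S⁻¹ = (1/det(S)) * [[d, -b], [-c, a]].
det(S) = (3)*(2) - (4)*(-2) = 6 + 8 = 14.
S⁻¹ = (1/14) * [[2, -4], [2, 3]].
Dividing each entry by 14 and reducing:
S⁻¹ =
[      1/7      -2/7 ]
[      1/7      3/14 ]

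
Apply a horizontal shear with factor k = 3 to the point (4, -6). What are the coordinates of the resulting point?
(-14, -6)

Shear matrix for horizontal shear with factor k = 3:
[[1, 3], [0, 1]]
Result: (4, -6) → (-14, -6)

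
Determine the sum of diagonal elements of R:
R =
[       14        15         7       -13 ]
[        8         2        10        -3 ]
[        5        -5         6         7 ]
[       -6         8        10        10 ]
tr(R) = 14 + 2 + 6 + 10 = 32

The trace of a square matrix is the sum of its diagonal entries.
Diagonal entries of R: R[0][0] = 14, R[1][1] = 2, R[2][2] = 6, R[3][3] = 10.
tr(R) = 14 + 2 + 6 + 10 = 32.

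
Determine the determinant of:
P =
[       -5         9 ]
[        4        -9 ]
det(P) = 9

For a 2×2 matrix [[a, b], [c, d]], det = a*d - b*c.
det(P) = (-5)*(-9) - (9)*(4) = 45 - 36 = 9.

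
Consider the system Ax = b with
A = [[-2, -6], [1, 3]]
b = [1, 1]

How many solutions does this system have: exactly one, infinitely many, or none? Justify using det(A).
No solution

det(A) = (-2)*(3) - (-6)*(1) = 0, so A is singular.
The column space of A is span(column 1) = span([-2, 1]).
b = [1, 1] is not a scalar multiple of column 1, so b ∉ column space and the system is inconsistent — no solution.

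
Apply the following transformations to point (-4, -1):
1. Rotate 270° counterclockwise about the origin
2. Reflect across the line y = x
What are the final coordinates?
(4, -1)

Step 1: Rotate 270° → (-1, 4)
Step 2: Reflect across the line y = x → (4, -1)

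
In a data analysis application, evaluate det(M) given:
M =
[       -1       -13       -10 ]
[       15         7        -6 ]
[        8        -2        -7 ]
det(M) = 180

Expand along row 0 (cofactor expansion): det(M) = a*(e*i - f*h) - b*(d*i - f*g) + c*(d*h - e*g), where the 3×3 is [[a, b, c], [d, e, f], [g, h, i]].
Minor M_00 = (7)*(-7) - (-6)*(-2) = -49 - 12 = -61.
Minor M_01 = (15)*(-7) - (-6)*(8) = -105 + 48 = -57.
Minor M_02 = (15)*(-2) - (7)*(8) = -30 - 56 = -86.
det(M) = (-1)*(-61) - (-13)*(-57) + (-10)*(-86) = 61 - 741 + 860 = 180.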